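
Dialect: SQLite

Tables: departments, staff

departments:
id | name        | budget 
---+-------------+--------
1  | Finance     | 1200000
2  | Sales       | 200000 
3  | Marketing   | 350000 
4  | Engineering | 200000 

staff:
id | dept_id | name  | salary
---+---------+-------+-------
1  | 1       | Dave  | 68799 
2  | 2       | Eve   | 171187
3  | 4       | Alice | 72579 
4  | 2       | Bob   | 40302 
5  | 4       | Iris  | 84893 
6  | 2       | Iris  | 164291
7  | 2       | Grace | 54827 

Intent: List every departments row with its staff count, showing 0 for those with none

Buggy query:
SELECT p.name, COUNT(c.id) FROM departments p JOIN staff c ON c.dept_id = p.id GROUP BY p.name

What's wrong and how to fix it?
Bug: INNER JOIN drops departments rows that have no matching staff rows

Fix: Use LEFT JOIN so parents without children still appear (COUNT(c.id) gives 0)

Corrected query:
SELECT p.name, COUNT(c.id) FROM departments p LEFT JOIN staff c ON c.dept_id = p.id GROUP BY p.name

Result:
name        | COUNT(c.id)
------------+------------
Engineering | 2          
Finance     | 1          
Marketing   | 0          
Sales       | 4          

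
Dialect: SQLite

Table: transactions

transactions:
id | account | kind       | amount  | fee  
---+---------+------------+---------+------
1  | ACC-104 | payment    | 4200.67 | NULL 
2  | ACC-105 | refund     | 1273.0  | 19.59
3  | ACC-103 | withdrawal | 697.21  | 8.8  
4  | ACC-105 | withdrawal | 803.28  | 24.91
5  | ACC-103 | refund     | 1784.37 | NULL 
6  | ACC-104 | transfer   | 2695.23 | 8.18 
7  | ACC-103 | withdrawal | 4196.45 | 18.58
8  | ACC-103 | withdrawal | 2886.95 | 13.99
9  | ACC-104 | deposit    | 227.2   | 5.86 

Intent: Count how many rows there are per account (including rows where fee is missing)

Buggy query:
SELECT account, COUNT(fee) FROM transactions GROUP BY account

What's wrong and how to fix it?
Bug: COUNT(column) counts non-NULL values only; rows with NULL fee aren't counted

Fix: Use COUNT(*) to count all rows regardless of NULL

Corrected query:
SELECT account, COUNT(*) FROM transactions GROUP BY account

Result:
account | COUNT(*)
--------+---------
ACC-103 | 4       
ACC-104 | 3       
ACC-105 | 2       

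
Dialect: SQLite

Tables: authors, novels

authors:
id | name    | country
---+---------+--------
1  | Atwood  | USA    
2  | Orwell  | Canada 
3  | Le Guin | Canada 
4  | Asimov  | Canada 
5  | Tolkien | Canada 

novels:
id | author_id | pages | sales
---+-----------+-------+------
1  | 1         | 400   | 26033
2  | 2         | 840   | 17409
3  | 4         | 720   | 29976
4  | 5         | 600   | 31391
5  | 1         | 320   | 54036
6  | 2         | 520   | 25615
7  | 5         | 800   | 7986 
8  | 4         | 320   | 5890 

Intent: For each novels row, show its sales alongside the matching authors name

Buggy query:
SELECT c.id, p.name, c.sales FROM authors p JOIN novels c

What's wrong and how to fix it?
Bug: Missing join condition: each novels row is matched to all authors rows instead of just its own

Fix: Specify the join condition linking the foreign key to the parent id

Corrected query:
SELECT c.id, p.name, c.sales FROM authors p JOIN novels c ON c.author_id = p.id

Result:
id | name    | sales
---+---------+------
1  | Atwood  | 26033
2  | Orwell  | 17409
3  | Asimov  | 29976
4  | Tolkien | 31391
5  | Atwood  | 54036
6  | Orwell  | 25615
7  | Tolkien | 7986 
8  | Asimov  | 5890 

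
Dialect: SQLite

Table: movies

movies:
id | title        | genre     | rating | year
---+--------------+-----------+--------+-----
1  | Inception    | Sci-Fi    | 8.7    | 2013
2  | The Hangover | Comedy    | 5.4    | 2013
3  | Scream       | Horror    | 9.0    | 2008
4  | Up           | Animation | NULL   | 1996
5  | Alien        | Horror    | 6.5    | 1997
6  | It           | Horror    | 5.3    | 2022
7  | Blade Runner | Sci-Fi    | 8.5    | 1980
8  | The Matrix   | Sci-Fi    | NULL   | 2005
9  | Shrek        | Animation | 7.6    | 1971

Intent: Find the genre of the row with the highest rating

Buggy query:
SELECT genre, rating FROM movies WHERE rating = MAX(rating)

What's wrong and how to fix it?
Bug: WHERE is evaluated per row; an aggregate over the whole table isn't defined there

Fix: Use a subquery: WHERE rating = (SELECT MAX(rating) FROM movies)

Corrected query:
SELECT genre, rating FROM movies WHERE rating = (SELECT MAX(rating) FROM movies)

Result:
genre  | rating
-------+-------
Horror | 9     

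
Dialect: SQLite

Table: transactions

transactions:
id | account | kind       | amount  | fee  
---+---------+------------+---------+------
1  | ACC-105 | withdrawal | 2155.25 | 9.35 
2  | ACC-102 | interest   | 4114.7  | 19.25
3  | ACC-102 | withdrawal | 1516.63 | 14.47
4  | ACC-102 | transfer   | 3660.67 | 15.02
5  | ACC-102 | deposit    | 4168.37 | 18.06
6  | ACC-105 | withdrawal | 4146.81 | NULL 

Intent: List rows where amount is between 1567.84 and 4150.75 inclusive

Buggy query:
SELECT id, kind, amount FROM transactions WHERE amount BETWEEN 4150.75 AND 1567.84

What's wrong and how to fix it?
Bug: The bounds are reversed; BETWEEN a AND b requires a <= b to match anything

Fix: Swap the bounds so the smaller value comes first

Corrected query:
SELECT id, kind, amount FROM transactions WHERE amount BETWEEN 1567.84 AND 4150.75

Result:
id | kind       | amount 
---+------------+--------
1  | withdrawal | 2155.25
2  | interest   | 4114.7 
4  | transfer   | 3660.67
6  | withdrawal | 4146.81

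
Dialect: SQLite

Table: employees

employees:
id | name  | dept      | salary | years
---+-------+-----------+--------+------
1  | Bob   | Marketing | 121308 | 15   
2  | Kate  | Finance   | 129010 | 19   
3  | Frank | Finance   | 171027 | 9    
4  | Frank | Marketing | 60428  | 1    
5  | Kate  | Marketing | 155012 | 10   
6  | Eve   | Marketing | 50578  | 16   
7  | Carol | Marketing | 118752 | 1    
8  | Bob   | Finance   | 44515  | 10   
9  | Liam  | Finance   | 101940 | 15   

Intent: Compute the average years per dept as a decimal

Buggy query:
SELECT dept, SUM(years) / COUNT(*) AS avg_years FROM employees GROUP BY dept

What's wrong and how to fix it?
Bug: Both operands are integers, so '/' performs integer division and truncates

Fix: Multiply by 1.0 (or CAST to REAL) to force floating-point division

Corrected query:
SELECT dept, SUM(years) * 1.0 / COUNT(*) AS avg_years FROM employees GROUP BY dept

Result:
dept      | avg_years
----------+----------
Finance   | 13.25    
Marketing | 8.6      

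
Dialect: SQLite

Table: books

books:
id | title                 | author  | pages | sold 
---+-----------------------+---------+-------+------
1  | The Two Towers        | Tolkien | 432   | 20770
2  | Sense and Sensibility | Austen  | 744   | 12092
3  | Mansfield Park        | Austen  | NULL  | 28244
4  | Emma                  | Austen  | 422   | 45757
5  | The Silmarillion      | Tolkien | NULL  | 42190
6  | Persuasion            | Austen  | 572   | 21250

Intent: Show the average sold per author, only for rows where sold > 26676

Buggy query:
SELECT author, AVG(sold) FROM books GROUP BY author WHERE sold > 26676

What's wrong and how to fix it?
Bug: Row-level WHERE must come before GROUP BY in the clause order

Fix: Place WHERE between FROM and GROUP BY

Corrected query:
SELECT author, AVG(sold) FROM books WHERE sold > 26676 GROUP BY author

Result:
author  | AVG(sold)
--------+----------
Austen  | 37000.5  
Tolkien | 42190    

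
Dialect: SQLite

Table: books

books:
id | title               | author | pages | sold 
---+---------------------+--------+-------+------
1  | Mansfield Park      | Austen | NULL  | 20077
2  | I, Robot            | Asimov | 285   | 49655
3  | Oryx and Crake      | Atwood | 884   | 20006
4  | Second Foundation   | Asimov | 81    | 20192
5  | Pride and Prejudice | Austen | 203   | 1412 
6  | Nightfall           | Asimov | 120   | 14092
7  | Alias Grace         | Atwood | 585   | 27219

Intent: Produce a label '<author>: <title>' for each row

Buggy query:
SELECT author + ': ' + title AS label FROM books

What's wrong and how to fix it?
Bug: SQLite uses || for string concatenation; + coerces text to numbers (yielding 0)

Fix: Use the || operator for string concatenation

Corrected query:
SELECT author || ': ' || title AS label FROM books

Result:
label                      
---------------------------
Austen: Mansfield Park     
Asimov: I, Robot           
Atwood: Oryx and Crake     
Asimov: Second Foundation  
Austen: Pride and Prejudice
Asimov: Nightfall          
Atwood: Alias Grace        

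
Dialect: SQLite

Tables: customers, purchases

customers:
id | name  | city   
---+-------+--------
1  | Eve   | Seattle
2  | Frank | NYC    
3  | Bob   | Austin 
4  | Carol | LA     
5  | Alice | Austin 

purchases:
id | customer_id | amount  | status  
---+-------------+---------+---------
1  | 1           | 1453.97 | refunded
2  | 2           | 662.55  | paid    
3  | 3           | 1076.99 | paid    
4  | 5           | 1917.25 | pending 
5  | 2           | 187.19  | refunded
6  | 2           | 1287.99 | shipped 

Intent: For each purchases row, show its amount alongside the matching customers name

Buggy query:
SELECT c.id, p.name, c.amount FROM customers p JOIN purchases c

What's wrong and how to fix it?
Bug: JOIN with no ON clause produces a cartesian product; every purchases row pairs with every customers row

Fix: Specify the join condition linking the foreign key to the parent id

Corrected query:
SELECT c.id, p.name, c.amount FROM customers p JOIN purchases c ON c.customer_id = p.id

Result:
id | name  | amount 
---+-------+--------
1  | Eve   | 1453.97
2  | Frank | 662.55 
3  | Bob   | 1076.99
4  | Alice | 1917.25
5  | Frank | 187.19 
6  | Frank | 1287.99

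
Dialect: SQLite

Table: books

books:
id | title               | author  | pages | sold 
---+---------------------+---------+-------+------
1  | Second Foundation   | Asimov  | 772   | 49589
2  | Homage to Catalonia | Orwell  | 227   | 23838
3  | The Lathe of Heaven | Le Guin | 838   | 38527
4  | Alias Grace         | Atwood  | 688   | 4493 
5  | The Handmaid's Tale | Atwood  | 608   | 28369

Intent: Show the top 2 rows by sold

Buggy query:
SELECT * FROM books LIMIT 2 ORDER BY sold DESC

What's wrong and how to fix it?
Bug: ORDER BY cannot follow LIMIT; LIMIT is the final clause

Fix: Sort with ORDER BY, then apply LIMIT

Corrected query:
SELECT * FROM books ORDER BY sold DESC LIMIT 2

Result:
id | title               | author  | pages | sold 
---+---------------------+---------+-------+------
1  | Second Foundation   | Asimov  | 772   | 49589
3  | The Lathe of Heaven | Le Guin | 838   | 38527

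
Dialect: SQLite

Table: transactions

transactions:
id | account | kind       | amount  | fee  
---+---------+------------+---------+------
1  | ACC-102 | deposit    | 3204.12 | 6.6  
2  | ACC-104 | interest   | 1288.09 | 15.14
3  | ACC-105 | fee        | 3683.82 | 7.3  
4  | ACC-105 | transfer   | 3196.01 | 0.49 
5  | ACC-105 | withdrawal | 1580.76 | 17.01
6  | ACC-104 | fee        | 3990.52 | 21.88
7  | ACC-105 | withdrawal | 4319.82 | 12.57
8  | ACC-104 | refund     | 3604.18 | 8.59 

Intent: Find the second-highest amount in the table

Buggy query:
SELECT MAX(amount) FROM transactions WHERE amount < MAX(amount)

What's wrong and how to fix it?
Bug: MAX(amount) on the right of the comparison is an aggregate-in-WHERE error

Fix: Put the inner MAX in a scalar subquery

Corrected query:
SELECT MAX(amount) FROM transactions WHERE amount < (SELECT MAX(amount) FROM transactions)

Result:
MAX(amount)
-----------
3990.52    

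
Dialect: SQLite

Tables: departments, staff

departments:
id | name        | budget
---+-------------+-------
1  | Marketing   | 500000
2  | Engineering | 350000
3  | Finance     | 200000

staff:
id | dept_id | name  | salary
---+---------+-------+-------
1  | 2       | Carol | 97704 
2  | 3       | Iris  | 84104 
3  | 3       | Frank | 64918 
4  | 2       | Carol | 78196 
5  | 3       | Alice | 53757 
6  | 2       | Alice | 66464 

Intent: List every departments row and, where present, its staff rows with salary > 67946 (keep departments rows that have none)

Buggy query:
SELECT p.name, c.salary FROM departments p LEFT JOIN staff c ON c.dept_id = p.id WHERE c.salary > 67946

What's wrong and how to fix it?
Bug: A WHERE condition on the right-hand table after LEFT JOIN drops unmatched parents

Fix: Move the right-table condition into the ON clause so unmatched parents are kept

Corrected query:
SELECT p.name, c.salary FROM departments p LEFT JOIN staff c ON c.dept_id = p.id AND c.salary > 67946

Result:
name        | salary
------------+-------
Marketing   | NULL  
Engineering | 78196 
Engineering | 97704 
Finance     | 84104 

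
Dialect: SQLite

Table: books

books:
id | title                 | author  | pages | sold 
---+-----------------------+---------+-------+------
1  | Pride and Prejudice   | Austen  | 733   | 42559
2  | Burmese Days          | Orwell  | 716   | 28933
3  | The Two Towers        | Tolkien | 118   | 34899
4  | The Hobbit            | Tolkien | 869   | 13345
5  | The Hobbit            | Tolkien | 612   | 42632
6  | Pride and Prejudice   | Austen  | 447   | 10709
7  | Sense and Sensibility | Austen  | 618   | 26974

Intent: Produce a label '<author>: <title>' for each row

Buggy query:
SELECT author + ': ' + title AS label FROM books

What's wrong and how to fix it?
Bug: SQLite uses || for string concatenation; + coerces text to numbers (yielding 0)

Fix: Replace + with || to concatenate text

Corrected query:
SELECT author || ': ' || title AS label FROM books

Result:
label                        
-----------------------------
Austen: Pride and Prejudice  
Orwell: Burmese Days         
Tolkien: The Two Towers      
Tolkien: The Hobbit          
Tolkien: The Hobbit          
Austen: Pride and Prejudice  
Austen: Sense and Sensibility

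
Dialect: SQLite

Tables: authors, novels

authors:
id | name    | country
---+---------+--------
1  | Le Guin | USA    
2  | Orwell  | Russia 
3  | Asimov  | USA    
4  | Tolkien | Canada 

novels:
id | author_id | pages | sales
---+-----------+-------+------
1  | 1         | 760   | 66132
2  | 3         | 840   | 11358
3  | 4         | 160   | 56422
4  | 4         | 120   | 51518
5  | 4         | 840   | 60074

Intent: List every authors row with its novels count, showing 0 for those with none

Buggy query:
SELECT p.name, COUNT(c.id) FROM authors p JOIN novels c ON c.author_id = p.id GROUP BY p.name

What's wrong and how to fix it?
Bug: INNER JOIN drops authors rows that have no matching novels rows

Fix: Use LEFT JOIN so parents without children still appear (COUNT(c.id) gives 0)

Corrected query:
SELECT p.name, COUNT(c.id) FROM authors p LEFT JOIN novels c ON c.author_id = p.id GROUP BY p.name

Result:
name    | COUNT(c.id)
--------+------------
Asimov  | 1          
Le Guin | 1          
Orwell  | 0          
Tolkien | 3          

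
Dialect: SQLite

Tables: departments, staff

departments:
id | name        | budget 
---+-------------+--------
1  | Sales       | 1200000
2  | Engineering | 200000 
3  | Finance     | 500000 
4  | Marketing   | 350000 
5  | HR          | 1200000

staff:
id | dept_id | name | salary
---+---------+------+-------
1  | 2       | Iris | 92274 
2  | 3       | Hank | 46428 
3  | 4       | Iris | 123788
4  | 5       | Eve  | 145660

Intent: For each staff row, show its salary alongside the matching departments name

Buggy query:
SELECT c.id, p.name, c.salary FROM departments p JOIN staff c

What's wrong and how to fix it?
Bug: JOIN with no ON clause produces a cartesian product; every staff row pairs with every departments row

Fix: Specify the join condition linking the foreign key to the parent id

Corrected query:
SELECT c.id, p.name, c.salary FROM departments p JOIN staff c ON c.dept_id = p.id

Result:
id | name        | salary
---+-------------+-------
1  | Engineering | 92274 
2  | Finance     | 46428 
3  | Marketing   | 123788
4  | HR          | 145660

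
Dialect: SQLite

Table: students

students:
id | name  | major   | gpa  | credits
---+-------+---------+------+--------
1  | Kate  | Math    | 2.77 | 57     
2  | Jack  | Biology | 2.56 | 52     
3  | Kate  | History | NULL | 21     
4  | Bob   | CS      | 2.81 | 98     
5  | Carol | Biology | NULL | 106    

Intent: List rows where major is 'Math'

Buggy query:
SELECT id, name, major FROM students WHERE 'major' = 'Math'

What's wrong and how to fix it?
Bug: 'major' in single quotes is a string literal, not the column; the comparison is literal-vs-literal and never true

Fix: Reference the column as major without single quotes

Corrected query:
SELECT id, name, major FROM students WHERE major = 'Math'

Result:
id | name | major
---+------+------
1  | Kate | Math 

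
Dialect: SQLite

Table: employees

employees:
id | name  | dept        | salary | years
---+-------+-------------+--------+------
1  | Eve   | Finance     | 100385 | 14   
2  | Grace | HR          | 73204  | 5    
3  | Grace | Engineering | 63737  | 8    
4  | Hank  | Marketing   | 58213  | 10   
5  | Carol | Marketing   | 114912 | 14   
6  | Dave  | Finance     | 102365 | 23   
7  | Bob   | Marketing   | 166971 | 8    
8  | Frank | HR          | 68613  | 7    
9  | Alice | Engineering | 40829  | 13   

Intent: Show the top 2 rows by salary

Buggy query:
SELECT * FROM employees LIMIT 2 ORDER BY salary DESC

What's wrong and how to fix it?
Bug: LIMIT must come after ORDER BY

Fix: Swap the clauses: ORDER BY first, then LIMIT

Corrected query:
SELECT * FROM employees ORDER BY salary DESC LIMIT 2

Result:
id | name  | dept      | salary | years
---+-------+-----------+--------+------
7  | Bob   | Marketing | 166971 | 8    
5  | Carol | Marketing | 114912 | 14   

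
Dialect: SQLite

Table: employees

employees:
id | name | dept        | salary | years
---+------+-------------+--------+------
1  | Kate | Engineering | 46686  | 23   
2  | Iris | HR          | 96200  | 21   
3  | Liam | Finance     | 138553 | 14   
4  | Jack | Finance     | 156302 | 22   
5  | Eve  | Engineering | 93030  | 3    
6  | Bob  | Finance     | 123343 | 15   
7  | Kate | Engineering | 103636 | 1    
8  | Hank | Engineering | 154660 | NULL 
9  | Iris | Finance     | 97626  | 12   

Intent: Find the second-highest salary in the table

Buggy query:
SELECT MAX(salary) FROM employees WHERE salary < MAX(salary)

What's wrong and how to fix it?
Bug: The inner MAX is an aggregate inside WHERE, which is not allowed

Fix: Put the inner MAX in a scalar subquery

Corrected query:
SELECT MAX(salary) FROM employees WHERE salary < (SELECT MAX(salary) FROM employees)

Result:
MAX(salary)
-----------
154660     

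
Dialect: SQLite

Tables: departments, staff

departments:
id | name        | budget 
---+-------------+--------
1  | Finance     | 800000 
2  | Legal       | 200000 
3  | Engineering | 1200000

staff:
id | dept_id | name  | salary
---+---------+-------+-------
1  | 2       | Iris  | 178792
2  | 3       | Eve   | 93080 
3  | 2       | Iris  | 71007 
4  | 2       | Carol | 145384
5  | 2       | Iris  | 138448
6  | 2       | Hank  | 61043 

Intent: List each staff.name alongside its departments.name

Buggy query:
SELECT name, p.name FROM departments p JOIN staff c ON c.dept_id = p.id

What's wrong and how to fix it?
Bug: 'name' exists in both joined tables, so the database can't tell which one is meant

Fix: Qualify the column with its table alias (c.name)

Corrected query:
SELECT c.name, p.name FROM departments p JOIN staff c ON c.dept_id = p.id

Result:
name  | name       
------+------------
Iris  | Legal      
Eve   | Engineering
Iris  | Legal      
Carol | Legal      
Iris  | Legal      
Hank  | Legal      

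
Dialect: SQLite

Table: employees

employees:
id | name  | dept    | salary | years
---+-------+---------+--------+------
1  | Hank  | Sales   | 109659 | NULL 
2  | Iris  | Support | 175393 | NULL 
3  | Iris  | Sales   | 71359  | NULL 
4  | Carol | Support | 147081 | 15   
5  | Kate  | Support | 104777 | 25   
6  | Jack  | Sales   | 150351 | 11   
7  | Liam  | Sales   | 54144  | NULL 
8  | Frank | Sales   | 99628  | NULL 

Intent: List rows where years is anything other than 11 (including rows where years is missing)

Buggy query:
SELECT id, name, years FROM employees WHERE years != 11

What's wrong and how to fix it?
Bug: 'years != 11' is unknown when years is NULL, so NULL rows are silently excluded

Fix: Handle NULL separately with IS NULL alongside the inequality

Corrected query:
SELECT id, name, years FROM employees WHERE years != 11 OR years IS NULL

Result:
id | name  | years
---+-------+------
1  | Hank  | NULL 
2  | Iris  | NULL 
3  | Iris  | NULL 
4  | Carol | 15   
5  | Kate  | 25   
7  | Liam  | NULL 
8  | Frank | NULL 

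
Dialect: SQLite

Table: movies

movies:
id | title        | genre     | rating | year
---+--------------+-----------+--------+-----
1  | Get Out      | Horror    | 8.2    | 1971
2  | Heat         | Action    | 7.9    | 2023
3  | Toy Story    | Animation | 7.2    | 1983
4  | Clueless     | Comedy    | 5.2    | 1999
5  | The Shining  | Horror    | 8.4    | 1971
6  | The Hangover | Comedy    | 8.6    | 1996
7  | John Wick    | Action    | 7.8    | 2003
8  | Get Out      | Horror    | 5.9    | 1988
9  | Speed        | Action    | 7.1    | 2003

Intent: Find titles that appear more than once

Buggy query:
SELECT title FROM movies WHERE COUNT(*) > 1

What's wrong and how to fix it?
Bug: COUNT(*) is an aggregate and cannot be used in WHERE

Fix: GROUP BY title, then filter groups with HAVING COUNT(*) > 1

Corrected query:
SELECT title FROM movies GROUP BY title HAVING COUNT(*) > 1

Result:
title  
-------
Get Out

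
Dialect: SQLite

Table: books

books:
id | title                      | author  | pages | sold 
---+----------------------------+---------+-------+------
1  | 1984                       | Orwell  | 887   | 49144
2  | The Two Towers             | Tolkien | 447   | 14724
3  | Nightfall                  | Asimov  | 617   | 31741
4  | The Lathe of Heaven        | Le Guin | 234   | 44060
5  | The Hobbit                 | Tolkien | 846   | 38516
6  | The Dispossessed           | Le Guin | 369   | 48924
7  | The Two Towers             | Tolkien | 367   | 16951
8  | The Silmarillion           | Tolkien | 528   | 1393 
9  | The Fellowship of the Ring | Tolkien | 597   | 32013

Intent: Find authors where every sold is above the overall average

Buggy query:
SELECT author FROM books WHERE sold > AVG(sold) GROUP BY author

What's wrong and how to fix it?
Bug: WHERE evaluates per row before aggregation, so AVG() is unavailable

Fix: Use a subquery for AVG and a HAVING MIN(...) filter so the condition holds for every row in the group

Corrected query:
SELECT author FROM books GROUP BY author HAVING MIN(sold) > (SELECT AVG(sold) FROM books)

Result:
author 
-------
Asimov 
Le Guin
Orwell 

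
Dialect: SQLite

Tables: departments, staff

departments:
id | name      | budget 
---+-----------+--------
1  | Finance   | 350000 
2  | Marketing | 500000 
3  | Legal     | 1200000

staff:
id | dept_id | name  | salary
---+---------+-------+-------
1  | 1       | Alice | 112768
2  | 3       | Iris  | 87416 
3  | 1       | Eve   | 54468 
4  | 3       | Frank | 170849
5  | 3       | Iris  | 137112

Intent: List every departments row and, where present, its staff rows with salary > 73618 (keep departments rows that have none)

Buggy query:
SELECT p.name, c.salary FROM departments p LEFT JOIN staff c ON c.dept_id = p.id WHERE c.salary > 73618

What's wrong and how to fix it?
Bug: Filtering c.salary in WHERE discards the NULL rows produced by LEFT JOIN, turning it into an inner join

Fix: Move the right-table condition into the ON clause so unmatched parents are kept

Corrected query:
SELECT p.name, c.salary FROM departments p LEFT JOIN staff c ON c.dept_id = p.id AND c.salary > 73618

Result:
name      | salary
----------+-------
Finance   | 112768
Marketing | NULL  
Legal     | 87416 
Legal     | 137112
Legal     | 170849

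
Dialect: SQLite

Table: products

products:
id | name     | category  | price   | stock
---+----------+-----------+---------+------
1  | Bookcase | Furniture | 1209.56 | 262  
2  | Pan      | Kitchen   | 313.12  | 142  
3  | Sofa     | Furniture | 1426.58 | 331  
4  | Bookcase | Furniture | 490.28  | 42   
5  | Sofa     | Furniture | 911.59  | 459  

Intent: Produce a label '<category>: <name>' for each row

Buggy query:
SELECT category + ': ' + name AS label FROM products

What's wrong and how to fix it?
Bug: '+' is numeric addition; on text columns SQLite converts them to 0 instead of concatenating

Fix: Replace + with || to concatenate text

Corrected query:
SELECT category || ': ' || name AS label FROM products

Result:
label              
-------------------
Furniture: Bookcase
Kitchen: Pan       
Furniture: Sofa    
Furniture: Bookcase
Furniture: Sofa    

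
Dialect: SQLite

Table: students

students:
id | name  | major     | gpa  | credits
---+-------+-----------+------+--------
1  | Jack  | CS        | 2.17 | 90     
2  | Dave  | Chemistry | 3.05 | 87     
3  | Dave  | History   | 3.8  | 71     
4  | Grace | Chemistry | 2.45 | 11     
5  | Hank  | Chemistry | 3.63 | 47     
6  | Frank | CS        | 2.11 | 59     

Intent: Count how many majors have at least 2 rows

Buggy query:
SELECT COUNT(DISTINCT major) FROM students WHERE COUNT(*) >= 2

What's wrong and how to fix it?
Bug: WHERE filters individual rows, not groups, so a group-level COUNT is invalid there

Fix: Group first with HAVING COUNT(*) >= 2, then COUNT the resulting groups

Corrected query:
SELECT COUNT(*) FROM (SELECT major FROM students GROUP BY major HAVING COUNT(*) >= 2)

Result:
COUNT(*)
--------
2       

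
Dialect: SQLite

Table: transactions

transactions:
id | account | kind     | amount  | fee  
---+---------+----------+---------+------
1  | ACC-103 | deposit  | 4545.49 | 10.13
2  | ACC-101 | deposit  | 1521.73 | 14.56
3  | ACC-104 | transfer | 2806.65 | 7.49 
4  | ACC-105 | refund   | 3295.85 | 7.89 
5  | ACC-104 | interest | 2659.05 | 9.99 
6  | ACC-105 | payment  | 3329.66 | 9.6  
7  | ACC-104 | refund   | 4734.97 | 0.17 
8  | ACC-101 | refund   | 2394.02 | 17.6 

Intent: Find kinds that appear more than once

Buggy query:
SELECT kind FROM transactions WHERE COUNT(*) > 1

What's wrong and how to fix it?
Bug: WHERE can't reference COUNT(*); aggregates are computed after WHERE

Fix: GROUP BY kind, then filter groups with HAVING COUNT(*) > 1

Corrected query:
SELECT kind FROM transactions GROUP BY kind HAVING COUNT(*) > 1

Result:
kind   
-------
deposit
refund 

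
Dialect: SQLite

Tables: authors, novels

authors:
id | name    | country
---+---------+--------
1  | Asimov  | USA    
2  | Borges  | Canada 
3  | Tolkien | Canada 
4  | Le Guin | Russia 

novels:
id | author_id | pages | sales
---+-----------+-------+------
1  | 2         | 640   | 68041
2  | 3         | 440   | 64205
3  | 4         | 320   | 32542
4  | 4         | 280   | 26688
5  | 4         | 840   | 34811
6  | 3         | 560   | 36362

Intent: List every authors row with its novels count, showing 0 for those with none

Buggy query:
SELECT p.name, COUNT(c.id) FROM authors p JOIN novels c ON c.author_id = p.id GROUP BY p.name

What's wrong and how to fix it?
Bug: An inner join excludes parents with zero children

Fix: Use LEFT JOIN so parents without children still appear (COUNT(c.id) gives 0)

Corrected query:
SELECT p.name, COUNT(c.id) FROM authors p LEFT JOIN novels c ON c.author_id = p.id GROUP BY p.name

Result:
name    | COUNT(c.id)
--------+------------
Asimov  | 0          
Borges  | 1          
Le Guin | 3          
Tolkien | 2          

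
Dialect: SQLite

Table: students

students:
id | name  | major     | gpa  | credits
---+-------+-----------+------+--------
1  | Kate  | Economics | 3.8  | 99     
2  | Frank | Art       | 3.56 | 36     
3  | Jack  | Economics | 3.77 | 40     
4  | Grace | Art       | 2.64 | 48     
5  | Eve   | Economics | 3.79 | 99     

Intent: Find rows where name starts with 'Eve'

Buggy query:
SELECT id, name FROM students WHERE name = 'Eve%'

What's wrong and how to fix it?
Bug: '=' compares the literal string including the % character; pattern matching needs LIKE

Fix: Use LIKE for wildcard pattern matching

Corrected query:
SELECT id, name FROM students WHERE name LIKE 'Eve%'

Result:
id | name
---+-----
5  | Eve 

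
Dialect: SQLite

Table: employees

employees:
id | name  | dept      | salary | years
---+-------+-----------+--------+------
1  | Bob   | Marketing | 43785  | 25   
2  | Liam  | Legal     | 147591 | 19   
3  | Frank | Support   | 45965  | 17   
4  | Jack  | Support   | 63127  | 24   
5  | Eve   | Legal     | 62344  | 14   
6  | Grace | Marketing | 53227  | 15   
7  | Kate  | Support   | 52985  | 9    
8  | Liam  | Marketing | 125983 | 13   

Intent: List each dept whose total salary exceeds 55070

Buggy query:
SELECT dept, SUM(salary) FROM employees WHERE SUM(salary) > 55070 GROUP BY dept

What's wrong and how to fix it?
Bug: SUM(salary) is an aggregate, but WHERE filters rows before aggregation

Fix: Move the aggregate condition to a HAVING clause

Corrected query:
SELECT dept, SUM(salary) FROM employees GROUP BY dept HAVING SUM(salary) > 55070

Result:
dept      | SUM(salary)
----------+------------
Legal     | 209935     
Marketing | 222995     
Support   | 162077     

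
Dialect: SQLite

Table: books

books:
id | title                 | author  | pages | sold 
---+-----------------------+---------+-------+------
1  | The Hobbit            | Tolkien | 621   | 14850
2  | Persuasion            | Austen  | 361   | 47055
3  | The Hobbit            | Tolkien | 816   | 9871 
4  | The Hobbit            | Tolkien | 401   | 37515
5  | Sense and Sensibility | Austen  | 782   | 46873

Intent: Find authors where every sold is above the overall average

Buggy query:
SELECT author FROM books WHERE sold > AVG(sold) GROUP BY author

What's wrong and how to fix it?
Bug: WHERE evaluates per row before aggregation, so AVG() is unavailable

Fix: Use a subquery for AVG and a HAVING MIN(...) filter so the condition holds for every row in the group

Corrected query:
SELECT author FROM books GROUP BY author HAVING MIN(sold) > (SELECT AVG(sold) FROM books)

Result:
author
------
Austen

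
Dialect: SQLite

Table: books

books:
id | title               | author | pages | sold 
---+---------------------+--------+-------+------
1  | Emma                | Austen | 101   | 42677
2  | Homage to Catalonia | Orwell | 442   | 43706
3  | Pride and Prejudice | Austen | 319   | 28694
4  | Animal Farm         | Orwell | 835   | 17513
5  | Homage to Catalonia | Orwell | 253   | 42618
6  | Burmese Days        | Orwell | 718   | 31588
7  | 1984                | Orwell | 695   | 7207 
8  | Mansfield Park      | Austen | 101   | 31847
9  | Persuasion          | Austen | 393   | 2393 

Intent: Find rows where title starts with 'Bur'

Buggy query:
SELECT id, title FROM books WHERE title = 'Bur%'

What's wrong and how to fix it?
Bug: Wildcards only work with LIKE; '=' treats '%' as a literal character

Fix: Replace '=' with LIKE so 'Bur%' is treated as a pattern

Corrected query:
SELECT id, title FROM books WHERE title LIKE 'Bur%'

Result:
id | title       
---+-------------
6  | Burmese Days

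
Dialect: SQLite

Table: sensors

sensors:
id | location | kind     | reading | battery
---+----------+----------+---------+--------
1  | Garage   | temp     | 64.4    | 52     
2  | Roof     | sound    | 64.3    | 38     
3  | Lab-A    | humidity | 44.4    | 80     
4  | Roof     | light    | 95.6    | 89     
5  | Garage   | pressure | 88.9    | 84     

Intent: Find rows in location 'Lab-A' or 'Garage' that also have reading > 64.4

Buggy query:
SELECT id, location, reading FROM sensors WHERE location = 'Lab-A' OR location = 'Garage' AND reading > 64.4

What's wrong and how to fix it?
Bug: AND binds tighter than OR, so this parses as location = 'Lab-A' OR (location = 'Garage' AND reading > 64.4)

Fix: Add parentheses around the OR so the AND applies to both alternatives

Corrected query:
SELECT id, location, reading FROM sensors WHERE (location = 'Lab-A' OR location = 'Garage') AND reading > 64.4

Result:
id | location | reading
---+----------+--------
5  | Garage   | 88.9   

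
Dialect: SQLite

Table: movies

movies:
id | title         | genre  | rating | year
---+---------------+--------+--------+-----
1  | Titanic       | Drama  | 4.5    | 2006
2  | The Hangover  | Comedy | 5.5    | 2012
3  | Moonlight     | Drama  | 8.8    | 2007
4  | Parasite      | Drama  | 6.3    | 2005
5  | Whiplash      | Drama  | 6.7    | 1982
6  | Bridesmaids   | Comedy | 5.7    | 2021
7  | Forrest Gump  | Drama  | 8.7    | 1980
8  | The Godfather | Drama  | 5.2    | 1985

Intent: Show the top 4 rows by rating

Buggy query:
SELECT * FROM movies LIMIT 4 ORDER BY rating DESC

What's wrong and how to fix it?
Bug: LIMIT must come after ORDER BY

Fix: Sort with ORDER BY, then apply LIMIT

Corrected query:
SELECT * FROM movies ORDER BY rating DESC LIMIT 4

Result:
id | title        | genre | rating | year
---+--------------+-------+--------+-----
3  | Moonlight    | Drama | 8.8    | 2007
7  | Forrest Gump | Drama | 8.7    | 1980
5  | Whiplash     | Drama | 6.7    | 1982
4  | Parasite     | Drama | 6.3    | 2005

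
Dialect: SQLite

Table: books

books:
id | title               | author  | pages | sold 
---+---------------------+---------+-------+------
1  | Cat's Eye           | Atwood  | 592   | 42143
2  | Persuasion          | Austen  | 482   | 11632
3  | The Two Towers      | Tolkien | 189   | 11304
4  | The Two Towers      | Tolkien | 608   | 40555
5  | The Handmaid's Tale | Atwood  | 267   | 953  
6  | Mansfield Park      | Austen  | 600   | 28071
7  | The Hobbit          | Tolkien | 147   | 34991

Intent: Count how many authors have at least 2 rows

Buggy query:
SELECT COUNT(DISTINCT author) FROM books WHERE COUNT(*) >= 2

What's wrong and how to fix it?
Bug: COUNT(*) cannot appear in WHERE; the per-group count doesn't exist yet

Fix: Group first with HAVING COUNT(*) >= 2, then COUNT the resulting groups

Corrected query:
SELECT COUNT(*) FROM (SELECT author FROM books GROUP BY author HAVING COUNT(*) >= 2)

Result:
COUNT(*)
--------
3       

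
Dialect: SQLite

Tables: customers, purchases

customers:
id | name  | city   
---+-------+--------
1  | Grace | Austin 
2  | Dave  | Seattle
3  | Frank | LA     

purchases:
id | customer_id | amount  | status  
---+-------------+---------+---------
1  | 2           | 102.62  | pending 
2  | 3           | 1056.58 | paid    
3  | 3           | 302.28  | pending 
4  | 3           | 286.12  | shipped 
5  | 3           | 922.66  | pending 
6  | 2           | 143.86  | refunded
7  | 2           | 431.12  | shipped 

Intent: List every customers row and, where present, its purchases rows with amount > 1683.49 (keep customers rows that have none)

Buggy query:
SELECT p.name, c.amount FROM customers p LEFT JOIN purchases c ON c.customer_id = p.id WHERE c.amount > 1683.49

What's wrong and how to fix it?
Bug: Filtering c.amount in WHERE discards the NULL rows produced by LEFT JOIN, turning it into an inner join

Fix: Put 'c.amount > 1683.49' in the JOIN's ON clause instead of WHERE

Corrected query:
SELECT p.name, c.amount FROM customers p LEFT JOIN purchases c ON c.customer_id = p.id AND c.amount > 1683.49

Result:
name  | amount
------+-------
Grace | NULL  
Dave  | NULL  
Frank | NULL  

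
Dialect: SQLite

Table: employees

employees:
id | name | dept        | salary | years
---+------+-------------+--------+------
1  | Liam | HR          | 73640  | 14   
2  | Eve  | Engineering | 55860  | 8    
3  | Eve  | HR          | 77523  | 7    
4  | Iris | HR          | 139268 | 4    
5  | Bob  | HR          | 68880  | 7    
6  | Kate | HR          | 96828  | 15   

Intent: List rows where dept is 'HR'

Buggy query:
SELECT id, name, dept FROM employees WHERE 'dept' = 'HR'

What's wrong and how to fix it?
Bug: 'dept' in single quotes is a string literal, not the column; the comparison is literal-vs-literal and never true

Fix: Reference the column as dept without single quotes

Corrected query:
SELECT id, name, dept FROM employees WHERE dept = 'HR'

Result:
id | name | dept
---+------+-----
1  | Liam | HR  
3  | Eve  | HR  
4  | Iris | HR  
5  | Bob  | HR  
6  | Kate | HR  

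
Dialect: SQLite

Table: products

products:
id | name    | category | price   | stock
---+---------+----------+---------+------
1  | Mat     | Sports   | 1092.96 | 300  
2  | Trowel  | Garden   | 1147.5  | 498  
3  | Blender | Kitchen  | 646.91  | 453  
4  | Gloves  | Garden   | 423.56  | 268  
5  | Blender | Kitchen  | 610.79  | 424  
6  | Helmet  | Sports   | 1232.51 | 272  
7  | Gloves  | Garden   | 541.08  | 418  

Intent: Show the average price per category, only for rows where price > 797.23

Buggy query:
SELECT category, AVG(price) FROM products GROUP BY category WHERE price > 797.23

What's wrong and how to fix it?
Bug: Row-level WHERE must come before GROUP BY in the clause order

Fix: Move the WHERE clause before GROUP BY

Corrected query:
SELECT category, AVG(price) FROM products WHERE price > 797.23 GROUP BY category

Result:
category | AVG(price)
---------+-----------
Garden   | 1147.5    
Sports   | 1162.735  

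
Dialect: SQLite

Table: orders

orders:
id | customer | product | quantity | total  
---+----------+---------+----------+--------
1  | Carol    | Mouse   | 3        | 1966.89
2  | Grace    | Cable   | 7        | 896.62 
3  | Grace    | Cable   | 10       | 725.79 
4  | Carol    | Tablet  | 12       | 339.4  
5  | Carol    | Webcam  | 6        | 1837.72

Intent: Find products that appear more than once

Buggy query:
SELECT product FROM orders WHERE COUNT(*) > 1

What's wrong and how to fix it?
Bug: COUNT(*) is an aggregate and cannot be used in WHERE

Fix: GROUP BY product, then filter groups with HAVING COUNT(*) > 1

Corrected query:
SELECT product FROM orders GROUP BY product HAVING COUNT(*) > 1

Result:
product
-------
Cable  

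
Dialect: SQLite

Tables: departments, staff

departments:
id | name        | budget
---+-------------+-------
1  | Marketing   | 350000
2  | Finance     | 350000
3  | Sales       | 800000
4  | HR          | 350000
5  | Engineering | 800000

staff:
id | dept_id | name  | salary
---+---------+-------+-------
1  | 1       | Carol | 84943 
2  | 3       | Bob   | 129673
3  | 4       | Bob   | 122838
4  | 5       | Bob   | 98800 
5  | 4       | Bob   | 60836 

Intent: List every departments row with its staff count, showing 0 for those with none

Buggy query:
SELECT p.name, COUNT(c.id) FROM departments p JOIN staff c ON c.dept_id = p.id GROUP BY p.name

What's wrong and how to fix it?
Bug: INNER JOIN drops departments rows that have no matching staff rows

Fix: Use LEFT JOIN so parents without children still appear (COUNT(c.id) gives 0)

Corrected query:
SELECT p.name, COUNT(c.id) FROM departments p LEFT JOIN staff c ON c.dept_id = p.id GROUP BY p.name

Result:
name        | COUNT(c.id)
------------+------------
Engineering | 1          
Finance     | 0          
HR          | 2          
Marketing   | 1          
Sales       | 1          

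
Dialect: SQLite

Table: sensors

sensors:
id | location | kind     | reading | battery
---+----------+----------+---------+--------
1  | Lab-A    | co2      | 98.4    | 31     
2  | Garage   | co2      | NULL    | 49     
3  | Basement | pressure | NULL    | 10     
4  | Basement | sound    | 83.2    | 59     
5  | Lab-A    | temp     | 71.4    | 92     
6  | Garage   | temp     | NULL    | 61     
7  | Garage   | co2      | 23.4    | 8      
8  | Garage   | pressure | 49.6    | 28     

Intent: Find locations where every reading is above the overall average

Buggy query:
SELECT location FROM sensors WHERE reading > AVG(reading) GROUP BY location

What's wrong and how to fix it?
Bug: AVG() is an aggregate; it can't sit directly in WHERE

Fix: Use a subquery for AVG and a HAVING MIN(...) filter so the condition holds for every row in the group

Corrected query:
SELECT location FROM sensors GROUP BY location HAVING MIN(reading) > (SELECT AVG(reading) FROM sensors)

Result:
location
--------
Basement
Lab-A   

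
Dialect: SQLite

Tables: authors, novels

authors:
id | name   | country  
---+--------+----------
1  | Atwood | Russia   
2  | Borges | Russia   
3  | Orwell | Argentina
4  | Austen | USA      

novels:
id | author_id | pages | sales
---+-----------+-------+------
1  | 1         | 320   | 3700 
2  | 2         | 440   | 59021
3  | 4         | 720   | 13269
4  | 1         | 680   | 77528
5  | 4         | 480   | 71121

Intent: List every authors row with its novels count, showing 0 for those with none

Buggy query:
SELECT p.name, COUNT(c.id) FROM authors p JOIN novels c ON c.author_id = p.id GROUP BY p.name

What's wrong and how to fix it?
Bug: INNER JOIN drops authors rows that have no matching novels rows

Fix: Use LEFT JOIN so parents without children still appear (COUNT(c.id) gives 0)

Corrected query:
SELECT p.name, COUNT(c.id) FROM authors p LEFT JOIN novels c ON c.author_id = p.id GROUP BY p.name

Result:
name   | COUNT(c.id)
-------+------------
Atwood | 2          
Austen | 2          
Borges | 1          
Orwell | 0          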